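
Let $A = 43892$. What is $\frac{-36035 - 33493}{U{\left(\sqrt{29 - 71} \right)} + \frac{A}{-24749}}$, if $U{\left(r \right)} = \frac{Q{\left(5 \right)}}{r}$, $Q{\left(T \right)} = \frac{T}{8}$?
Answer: $\frac{203016823115968512}{5193765425857} - \frac{1703472157341120 i \sqrt{42}}{5193765425857} \approx 39089.0 - 2125.6 i$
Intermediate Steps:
$Q{\left(T \right)} = \frac{T}{8}$ ($Q{\left(T \right)} = T \frac{1}{8} = \frac{T}{8}$)
$U{\left(r \right)} = \frac{5}{8 r}$ ($U{\left(r \right)} = \frac{\frac{1}{8} \cdot 5}{r} = \frac{5}{8 r}$)
$\frac{-36035 - 33493}{U{\left(\sqrt{29 - 71} \right)} + \frac{A}{-24749}} = \frac{-36035 - 33493}{\frac{5}{8 \sqrt{29 - 71}} + \frac{43892}{-24749}} = - \frac{69528}{\frac{5}{8 \sqrt{-42}} + 43892 \left(- \frac{1}{24749}\right)} = - \frac{69528}{\frac{5}{8 i \sqrt{42}} - \frac{43892}{24749}} = - \frac{69528}{\frac{5 \left(- \frac{i \sqrt{42}}{42}\right)}{8} - \frac{43892}{24749}} = - \frac{69528}{- \frac{5 i \sqrt{42}}{336} - \frac{43892}{24749}} = - \frac{69528}{- \frac{43892}{24749} - \frac{5 i \sqrt{42}}{336}}$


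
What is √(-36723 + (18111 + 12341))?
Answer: I*√6271 ≈ 79.19*I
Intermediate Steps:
√(-36723 + (18111 + 12341)) = √(-36723 + 30452) = √(-6271) = I*√6271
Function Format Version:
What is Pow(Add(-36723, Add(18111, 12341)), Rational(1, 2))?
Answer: Mul(I, Pow(6271, Rational(1, 2))) ≈ Mul(79.190, I)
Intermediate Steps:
Pow(Add(-36723, Add(18111, 12341)), Rational(1, 2)) = Pow(Add(-36723, 30452), Rational(1, 2)) = Pow(-6271, Rational(1, 2)) = Mul(I, Pow(6271, Rational(1, 2)))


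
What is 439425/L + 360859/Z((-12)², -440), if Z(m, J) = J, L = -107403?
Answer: -12983562059/15752440 ≈ -824.23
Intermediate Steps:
439425/L + 360859/Z((-12)², -440) = 439425/(-107403) + 360859/(-440) = 439425*(-1/107403) + 360859*(-1/440) = -146475/35801 - 360859/440 = -12983562059/15752440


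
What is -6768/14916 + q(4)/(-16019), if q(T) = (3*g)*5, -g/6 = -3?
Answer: -9370326/19911617 ≈ -0.47060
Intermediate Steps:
g = 18 (g = -6*(-3) = 18)
q(T) = 270 (q(T) = (3*18)*5 = 54*5 = 270)
-6768/14916 + q(4)/(-16019) = -6768/14916 + 270/(-16019) = -6768*1/14916 + 270*(-1/16019) = -564/1243 - 270/16019 = -9370326/19911617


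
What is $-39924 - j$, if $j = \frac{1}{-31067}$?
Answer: $- \frac{1240318907}{31067} \approx -39924.0$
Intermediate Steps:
$j = - \frac{1}{31067} \approx -3.2188 \cdot 10^{-5}$
$-39924 - j = -39924 - - \frac{1}{31067} = -39924 + \frac{1}{31067} = - \frac{1240318907}{31067}$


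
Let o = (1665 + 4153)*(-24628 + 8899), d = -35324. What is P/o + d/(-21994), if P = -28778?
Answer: 115470674345/71882143431 ≈ 1.6064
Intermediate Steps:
o = -91511322 (o = 5818*(-15729) = -91511322)
P/o + d/(-21994) = -28778/(-91511322) - 35324/(-21994) = -28778*(-1/91511322) - 35324*(-1/21994) = 14389/45755661 + 17662/10997 = 115470674345/71882143431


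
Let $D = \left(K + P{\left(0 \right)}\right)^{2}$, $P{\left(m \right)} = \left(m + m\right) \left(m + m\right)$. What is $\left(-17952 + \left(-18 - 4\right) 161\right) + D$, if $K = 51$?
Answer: $-18893$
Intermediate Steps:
$P{\left(m \right)} = 4 m^{2}$ ($P{\left(m \right)} = 2 m 2 m = 4 m^{2}$)
$D = 2601$ ($D = \left(51 + 4 \cdot 0^{2}\right)^{2} = \left(51 + 4 \cdot 0\right)^{2} = \left(51 + 0\right)^{2} = 51^{2} = 2601$)
$\left(-17952 + \left(-18 - 4\right) 161\right) + D = \left(-17952 + \left(-18 - 4\right) 161\right) + 2601 = \left(-17952 - 3542\right) + 2601 = -21494 + 2601 = -18893$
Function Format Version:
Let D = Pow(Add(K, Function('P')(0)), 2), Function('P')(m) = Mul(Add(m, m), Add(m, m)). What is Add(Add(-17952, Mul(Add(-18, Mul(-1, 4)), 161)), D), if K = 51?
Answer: -18893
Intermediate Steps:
Function('P')(m) = Mul(4, Pow(m, 2)) (Function('P')(m) = Mul(Mul(2, m), Mul(2, m)) = Mul(4, Pow(m, 2)))
D = 2601 (D = Pow(Add(51, Mul(4, Pow(0, 2))), 2) = Pow(Add(51, Mul(4, 0)), 2) = Pow(Add(51, 0), 2) = Pow(51, 2) = 2601)
Add(Add(-17952, Mul(Add(-18, Mul(-1, 4)), 161)), D) = Add(Add(-17952, Mul(Add(-18, Mul(-1, 4)), 161)), 2601) = Add(Add(-17952, Mul(Add(-18, -4), 161)), 2601) = Add(Add(-17952, Mul(-22, 161)), 2601) = Add(Add(-17952, -3542), 2601) = Add(-21494, 2601) = -18893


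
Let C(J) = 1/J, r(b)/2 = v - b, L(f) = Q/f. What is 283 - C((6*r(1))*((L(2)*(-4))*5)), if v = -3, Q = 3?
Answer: 407519/1440 ≈ 283.00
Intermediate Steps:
L(f) = 3/f
r(b) = -6 - 2*b (r(b) = 2*(-3 - b) = -6 - 2*b)
283 - C((6*r(1))*((L(2)*(-4))*5)) = 283 - 1/((6*(-6 - 2*1))*(((3/2)*(-4))*5)) = 283 - 1/((6*(-6 - 2))*(((3*(1/2))*(-4))*5)) = 283 - 1/((6*(-8))*(((3/2)*(-4))*5)) = 283 - 1/((-(-288)*5)) = 283 - 1/((-48*(-30))) = 283 - 1/1440 = 407519/1440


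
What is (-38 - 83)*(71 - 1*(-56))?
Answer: -15367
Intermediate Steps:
(-38 - 83)*(71 - 1*(-56)) = -121*(71 + 56) = -121*127 = -15367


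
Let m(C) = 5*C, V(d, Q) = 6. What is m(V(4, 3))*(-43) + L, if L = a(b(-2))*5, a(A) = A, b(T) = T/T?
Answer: -1285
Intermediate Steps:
b(T) = 1
L = 5 (L = 1*5 = 5)
m(V(4, 3))*(-43) + L = (5*6)*(-43) + 5 = 30*(-43) + 5 = -1290 + 5 = -1285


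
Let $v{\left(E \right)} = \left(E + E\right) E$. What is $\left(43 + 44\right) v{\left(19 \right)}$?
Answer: $62814$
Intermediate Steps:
$v{\left(E \right)} = 2 E^{2}$ ($v{\left(E \right)} = 2 E E = 2 E^{2}$)
$\left(43 + 44\right) v{\left(19 \right)} = \left(43 + 44\right) 2 \cdot 19^{2} = 87 \cdot 2 \cdot 361 = 87 \cdot 722 = 62814$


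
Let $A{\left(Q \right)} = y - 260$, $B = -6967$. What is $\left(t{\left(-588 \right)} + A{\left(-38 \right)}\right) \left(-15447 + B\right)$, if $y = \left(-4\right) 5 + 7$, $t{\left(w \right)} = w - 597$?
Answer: $32679612$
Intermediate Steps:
$t{\left(w \right)} = -597 + w$
$y = -13$ ($y = -20 + 7 = -13$)
$A{\left(Q \right)} = -273$ ($A{\left(Q \right)} = -13 - 260 = -273$)
$\left(t{\left(-588 \right)} + A{\left(-38 \right)}\right) \left(-15447 + B\right) = \left(\left(-597 - 588\right) - 273\right) \left(-15447 - 6967\right) = \left(-1185 - 273\right) \left(-22414\right) = \left(-1458\right) \left(-22414\right) = 32679612$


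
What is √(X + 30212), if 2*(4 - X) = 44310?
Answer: √8061 ≈ 89.783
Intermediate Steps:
X = -22151 (X = 4 - ½*44310 = 4 - 22155 = -22151)
√(X + 30212) = √(-22151 + 30212) = √8061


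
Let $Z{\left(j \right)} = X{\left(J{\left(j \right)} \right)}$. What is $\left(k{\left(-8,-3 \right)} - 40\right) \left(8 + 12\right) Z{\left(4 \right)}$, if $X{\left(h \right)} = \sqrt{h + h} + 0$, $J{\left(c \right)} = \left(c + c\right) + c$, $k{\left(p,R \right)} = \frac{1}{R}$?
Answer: $- \frac{4840 \sqrt{6}}{3} \approx -3951.8$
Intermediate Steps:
$J{\left(c \right)} = 3 c$ ($J{\left(c \right)} = 2 c + c = 3 c$)
$X{\left(h \right)} = \sqrt{2} \sqrt{h}$ ($X{\left(h \right)} = \sqrt{2 h} + 0 = \sqrt{2} \sqrt{h} + 0 = \sqrt{2} \sqrt{h}$)
$Z{\left(j \right)} = \sqrt{6} \sqrt{j}$ ($Z{\left(j \right)} = \sqrt{2} \sqrt{3 j} = \sqrt{2} \sqrt{3} \sqrt{j} = \sqrt{6} \sqrt{j}$)
$\left(k{\left(-8,-3 \right)} - 40\right) \left(8 + 12\right) Z{\left(4 \right)} = \left(\frac{1}{-3} - 40\right) \left(8 + 12\right) \sqrt{6} \sqrt{4} = \left(- \frac{1}{3} - 40\right) 20 \sqrt{6} \cdot 2 = - \frac{121 \cdot 20 \cdot 2 \sqrt{6}}{3} = - \frac{121 \cdot 40 \sqrt{6}}{3} = - \frac{4840 \sqrt{6}}{3}$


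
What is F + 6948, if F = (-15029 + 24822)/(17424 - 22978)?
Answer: 38579399/5554 ≈ 6946.2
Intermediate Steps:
F = -9793/5554 (F = 9793/(-5554) = 9793*(-1/5554) = -9793/5554 ≈ -1.7632)
F + 6948 = -9793/5554 + 6948 = 38579399/5554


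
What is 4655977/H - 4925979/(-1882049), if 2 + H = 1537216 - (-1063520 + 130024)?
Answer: 20933442431963/4649997284790 ≈ 4.5018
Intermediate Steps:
H = 2470710 (H = -2 + (1537216 - (-1063520 + 130024)) = -2 + (1537216 - 1*(-933496)) = -2 + (1537216 + 933496) = -2 + 2470712 = 2470710)
4655977/H - 4925979/(-1882049) = 4655977/2470710 - 4925979/(-1882049) = 4655977*(1/2470710) - 4925979*(-1/1882049) = 4655977/2470710 + 4925979/1882049 = 20933442431963/4649997284790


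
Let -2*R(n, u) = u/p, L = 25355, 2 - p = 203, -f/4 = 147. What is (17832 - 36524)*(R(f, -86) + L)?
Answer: -95260263904/201 ≈ -4.7393e+8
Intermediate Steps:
f = -588 (f = -4*147 = -588)
p = -201 (p = 2 - 1*203 = 2 - 203 = -201)
R(n, u) = u/402 (R(n, u) = -u/(2*(-201)) = -u*(-1)/(2*201) = -(-1)*u/402 = u/402)
(17832 - 36524)*(R(f, -86) + L) = (17832 - 36524)*((1/402)*(-86) + 25355) = -18692*(-43/201 + 25355) = -18692*5096312/201 = -95260263904/201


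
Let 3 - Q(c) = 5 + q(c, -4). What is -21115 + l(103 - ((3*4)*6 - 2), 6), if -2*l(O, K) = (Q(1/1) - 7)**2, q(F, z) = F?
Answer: -21165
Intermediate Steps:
Q(c) = -2 - c (Q(c) = 3 - (5 + c) = 3 + (-5 - c) = -2 - c)
l(O, K) = -50 (l(O, K) = -((-2 - 1/1) - 7)**2/2 = -((-2 - 1*1) - 7)**2/2 = -((-2 - 1) - 7)**2/2 = -(-3 - 7)**2/2 = -1/2*(-10)**2 = -1/2*100 = -50)
-21115 + l(103 - ((3*4)*6 - 2), 6) = -21115 - 50 = -21165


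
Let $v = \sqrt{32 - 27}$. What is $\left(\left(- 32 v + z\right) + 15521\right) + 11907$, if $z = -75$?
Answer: $27353 - 32 \sqrt{5} \approx 27281.0$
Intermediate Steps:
$v = \sqrt{5} \approx 2.2361$
$\left(\left(- 32 v + z\right) + 15521\right) + 11907 = \left(\left(- 32 \sqrt{5} - 75\right) + 15521\right) + 11907 = \left(\left(-75 - 32 \sqrt{5}\right) + 15521\right) + 11907 = \left(15446 - 32 \sqrt{5}\right) + 11907 = 27353 - 32 \sqrt{5}$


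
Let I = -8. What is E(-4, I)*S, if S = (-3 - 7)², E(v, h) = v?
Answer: -400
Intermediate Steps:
S = 100 (S = (-10)² = 100)
E(-4, I)*S = -4*100 = -400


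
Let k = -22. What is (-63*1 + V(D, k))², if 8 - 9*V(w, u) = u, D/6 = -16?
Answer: 32041/9 ≈ 3560.1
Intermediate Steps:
D = -96 (D = 6*(-16) = -96)
V(w, u) = 8/9 - u/9
(-63*1 + V(D, k))² = (-63*1 + (8/9 - ⅑*(-22)))² = (-63 + (8/9 + 22/9))² = (-63 + 10/3)² = (-179/3)² = 32041/9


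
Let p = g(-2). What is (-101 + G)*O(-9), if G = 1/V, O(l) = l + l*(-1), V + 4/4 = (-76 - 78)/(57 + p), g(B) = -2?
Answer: 0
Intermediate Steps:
p = -2
V = -19/5 (V = -1 + (-76 - 78)/(57 - 2) = -1 - 154/55 = -1 - 154*1/55 = -1 - 14/5 = -19/5 ≈ -3.8000)
O(l) = 0 (O(l) = l - l = 0)
G = -5/19 (G = 1/(-19/5) = -5/19 ≈ -0.26316)
(-101 + G)*O(-9) = (-101 - 5/19)*0 = -1924/19*0 = 0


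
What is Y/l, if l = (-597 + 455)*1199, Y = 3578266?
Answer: -1789133/85129 ≈ -21.017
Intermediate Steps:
l = -170258 (l = -142*1199 = -170258)
Y/l = 3578266/(-170258) = 3578266*(-1/170258) = -1789133/85129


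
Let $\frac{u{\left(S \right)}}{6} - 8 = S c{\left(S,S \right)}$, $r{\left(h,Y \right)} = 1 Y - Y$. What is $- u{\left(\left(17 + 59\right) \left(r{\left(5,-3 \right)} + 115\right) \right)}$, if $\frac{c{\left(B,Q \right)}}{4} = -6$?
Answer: $1258512$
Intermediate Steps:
$c{\left(B,Q \right)} = -24$ ($c{\left(B,Q \right)} = 4 \left(-6\right) = -24$)
$r{\left(h,Y \right)} = 0$ ($r{\left(h,Y \right)} = Y - Y = 0$)
$u{\left(S \right)} = 48 - 144 S$ ($u{\left(S \right)} = 48 + 6 S \left(-24\right) = 48 + 6 \left(- 24 S\right) = 48 - 144 S$)
$- u{\left(\left(17 + 59\right) \left(r{\left(5,-3 \right)} + 115\right) \right)} = - (48 - 144 \left(17 + 59\right) \left(0 + 115\right)) = - (48 - 144 \cdot 76 \cdot 115) = - (48 - 1258560) = \left(-1\right) \left(-1258512\right) = 1258512$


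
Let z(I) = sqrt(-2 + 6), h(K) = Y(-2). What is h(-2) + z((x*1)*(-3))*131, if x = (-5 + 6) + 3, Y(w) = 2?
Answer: 264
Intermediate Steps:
h(K) = 2
x = 4 (x = 1 + 3 = 4)
z(I) = 2 (z(I) = sqrt(4) = 2)
h(-2) + z((x*1)*(-3))*131 = 2 + 2*131 = 2 + 262 = 264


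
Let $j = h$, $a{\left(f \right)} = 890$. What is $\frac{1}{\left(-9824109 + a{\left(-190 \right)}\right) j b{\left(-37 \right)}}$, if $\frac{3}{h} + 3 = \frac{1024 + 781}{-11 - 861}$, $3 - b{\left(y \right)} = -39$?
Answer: $\frac{4421}{1079296717968} \approx 4.0962 \cdot 10^{-9}$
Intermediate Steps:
$b{\left(y \right)} = 42$ ($b{\left(y \right)} = 3 - -39 = 3 + 39 = 42$)
$h = - \frac{2616}{4421}$ ($h = \frac{3}{-3 + \frac{1024 + 781}{-11 - 861}} = \frac{3}{-3 + \frac{1805}{-872}} = \frac{3}{-3 + 1805 \left(- \frac{1}{872}\right)} = \frac{3}{-3 - \frac{1805}{872}} = \frac{3}{- \frac{4421}{872}} = 3 \left(- \frac{872}{4421}\right) = - \frac{2616}{4421} \approx -0.59172$)
$j = - \frac{2616}{4421} \approx -0.59172$
$\frac{1}{\left(-9824109 + a{\left(-190 \right)}\right) j b{\left(-37 \right)}} = \frac{1}{\left(-9824109 + 890\right) \left(\left(- \frac{2616}{4421}\right) 42\right)} = \frac{1}{\left(-9823219\right) \left(- \frac{109872}{4421}\right)} = \left(- \frac{1}{9823219}\right) \left(- \frac{4421}{109872}\right) = \frac{4421}{1079296717968}$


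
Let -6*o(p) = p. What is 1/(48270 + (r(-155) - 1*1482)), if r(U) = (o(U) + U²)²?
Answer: 36/20825617393 ≈ 1.7286e-9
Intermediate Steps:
o(p) = -p/6
r(U) = (U² - U/6)² (r(U) = (-U/6 + U²)² = (U² - U/6)²)
1/(48270 + (r(-155) - 1*1482)) = 1/(48270 + ((1/36)*(-155)²*(-1 + 6*(-155))² - 1*1482)) = 1/(48270 + ((1/36)*24025*(-1 - 930)² - 1482)) = 1/(48270 + ((1/36)*24025*(-931)² - 1482)) = 1/(48270 + ((1/36)*24025*866761 - 1482)) = 1/(48270 + (20823933025/36 - 1482)) = 1/(48270 + 20823879673/36) = 1/(20825617393/36) = 36/20825617393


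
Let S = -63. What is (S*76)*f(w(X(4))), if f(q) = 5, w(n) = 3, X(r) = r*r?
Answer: -23940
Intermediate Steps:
X(r) = r²
(S*76)*f(w(X(4))) = -63*76*5 = -4788*5 = -23940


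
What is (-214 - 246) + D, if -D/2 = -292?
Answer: 124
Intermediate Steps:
D = 584 (D = -2*(-292) = 584)
(-214 - 246) + D = (-214 - 246) + 584 = -460 + 584 = 124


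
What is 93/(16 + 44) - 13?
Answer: -229/20 ≈ -11.450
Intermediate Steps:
93/(16 + 44) - 13 = 93/60 - 13 = 93*(1/60) - 13 = 31/20 - 13 = -229/20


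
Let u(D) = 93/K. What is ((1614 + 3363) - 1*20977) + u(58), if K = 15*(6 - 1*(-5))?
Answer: -879969/55 ≈ -15999.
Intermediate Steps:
K = 165 (K = 15*(6 + 5) = 15*11 = 165)
u(D) = 31/55 (u(D) = 93/165 = 93*(1/165) = 31/55)
((1614 + 3363) - 1*20977) + u(58) = ((1614 + 3363) - 1*20977) + 31/55 = (4977 - 20977) + 31/55 = -16000 + 31/55 = -879969/55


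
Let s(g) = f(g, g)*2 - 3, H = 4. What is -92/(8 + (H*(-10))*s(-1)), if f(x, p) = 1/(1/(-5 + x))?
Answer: -23/152 ≈ -0.15132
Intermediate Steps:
f(x, p) = -5 + x
s(g) = -13 + 2*g (s(g) = (-5 + g)*2 - 3 = (-10 + 2*g) - 3 = -13 + 2*g)
-92/(8 + (H*(-10))*s(-1)) = -92/(8 + (4*(-10))*(-13 + 2*(-1))) = -92/(8 - 40*(-13 - 2)) = -92/(8 - 40*(-15)) = -92/(8 + 600) = -92/608 = -92*1/608 = -23/152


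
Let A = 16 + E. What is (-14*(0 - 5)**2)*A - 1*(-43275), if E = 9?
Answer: 34525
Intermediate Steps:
A = 25 (A = 16 + 9 = 25)
(-14*(0 - 5)**2)*A - 1*(-43275) = -14*(0 - 5)**2*25 - 1*(-43275) = -14*(-5)**2*25 + 43275 = -14*25*25 + 43275 = -350*25 + 43275 = -8750 + 43275 = 34525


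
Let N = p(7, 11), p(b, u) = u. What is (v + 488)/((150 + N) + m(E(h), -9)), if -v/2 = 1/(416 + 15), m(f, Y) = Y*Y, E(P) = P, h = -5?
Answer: 105163/52151 ≈ 2.0165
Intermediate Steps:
m(f, Y) = Y**2
N = 11
v = -2/431 (v = -2/(416 + 15) = -2/431 ≈ -0.0046404)
(v + 488)/((150 + N) + m(E(h), -9)) = (-2/431 + 488)/((150 + 11) + (-9)**2) = 210326/(431*(161 + 81)) = (210326/431)/242 = (210326/431)*(1/242) = 105163/52151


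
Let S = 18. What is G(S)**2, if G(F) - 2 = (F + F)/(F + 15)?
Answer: 1156/121 ≈ 9.5537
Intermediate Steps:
G(F) = 2 + 2*F/(15 + F) (G(F) = 2 + (F + F)/(F + 15) = 2 + (2*F)/(15 + F) = 2 + 2*F/(15 + F))
G(S)**2 = (2*(15 + 2*18)/(15 + 18))**2 = (2*(15 + 36)/33)**2 = (2*(1/33)*51)**2 = (34/11)**2 = 1156/121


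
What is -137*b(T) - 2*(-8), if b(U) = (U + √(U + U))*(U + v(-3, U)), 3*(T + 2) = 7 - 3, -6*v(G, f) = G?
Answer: 7/9 + 137*I*√3/9 ≈ 0.77778 + 26.366*I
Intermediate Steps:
v(G, f) = -G/6
T = -⅔ (T = -2 + (7 - 3)/3 = -2 + (⅓)*4 = -2 + 4/3 = -⅔ ≈ -0.66667)
b(U) = (½ + U)*(U + √2*√U) (b(U) = (U + √(U + U))*(U - ⅙*(-3)) = (U + √(2*U))*(U + ½) = (U + √2*√U)*(½ + U) = (½ + U)*(U + √2*√U))
-137*b(T) - 2*(-8) = -137*((-⅔)² + (½)*(-⅔) + √2*(-⅔)^(3/2) + √2*√(-⅔)/2) - 2*(-8) = -137*(4/9 - ⅓ + √2*(-2*I*√6/9) + √2*(I*√6/3)/2) + 16 = -137*(4/9 - ⅓ - 4*I*√3/9 + I*√3/3) + 16 = -137*(⅑ - I*√3/9) + 16 = (-137/9 + 137*I*√3/9) + 16 = 7/9 + 137*I*√3/9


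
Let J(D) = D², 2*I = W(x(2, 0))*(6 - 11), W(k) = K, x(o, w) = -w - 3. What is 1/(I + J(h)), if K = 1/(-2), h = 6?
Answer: 4/149 ≈ 0.026846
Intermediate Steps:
x(o, w) = -3 - w
K = -½ ≈ -0.50000
W(k) = -½
I = 5/4 (I = (-(6 - 11)/2)/2 = (-½*(-5))/2 = (½)*(5/2) = 5/4 ≈ 1.2500)
1/(I + J(h)) = 1/(5/4 + 6²) = 1/(5/4 + 36) = 1/(149/4) = 4/149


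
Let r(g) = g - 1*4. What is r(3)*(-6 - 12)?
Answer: 18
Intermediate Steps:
r(g) = -4 + g (r(g) = g - 4 = -4 + g)
r(3)*(-6 - 12) = (-4 + 3)*(-6 - 12) = -1*(-18) = 18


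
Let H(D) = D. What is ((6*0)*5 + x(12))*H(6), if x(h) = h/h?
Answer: 6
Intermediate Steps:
x(h) = 1
((6*0)*5 + x(12))*H(6) = ((6*0)*5 + 1)*6 = (0*5 + 1)*6 = (0 + 1)*6 = 1*6 = 6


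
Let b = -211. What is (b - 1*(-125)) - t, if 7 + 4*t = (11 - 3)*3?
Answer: -361/4 ≈ -90.250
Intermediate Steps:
t = 17/4 (t = -7/4 + ((11 - 3)*3)/4 = -7/4 + (8*3)/4 = -7/4 + (1/4)*24 = -7/4 + 6 = 17/4 ≈ 4.2500)
(b - 1*(-125)) - t = (-211 - 1*(-125)) - 1*17/4 = (-211 + 125) - 17/4 = -86 - 17/4 = -361/4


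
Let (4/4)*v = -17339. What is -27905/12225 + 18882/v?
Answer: -142935449/42393855 ≈ -3.3716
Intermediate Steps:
v = -17339
-27905/12225 + 18882/v = -27905/12225 + 18882/(-17339) = -27905*1/12225 + 18882*(-1/17339) = -5581/2445 - 18882/17339 = -142935449/42393855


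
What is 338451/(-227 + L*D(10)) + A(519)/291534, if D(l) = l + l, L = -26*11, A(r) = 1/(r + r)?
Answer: -102419432833745/1799635300524 ≈ -56.911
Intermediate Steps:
A(r) = 1/(2*r)
L = -286
D(l) = 2*l
338451/(-227 + L*D(10)) + A(519)/291534 = 338451/(-227 - 572*10) + ((½)/519)/291534 = 338451/(-227 - 286*20) + ((½)*(1/519))*(1/291534) = 338451/(-227 - 5720) + (1/1038)*(1/291534) = 338451/(-5947) + 1/302612292 = 338451*(-1/5947) + 1/302612292 = -338451/5947 + 1/302612292 = -102419432833745/1799635300524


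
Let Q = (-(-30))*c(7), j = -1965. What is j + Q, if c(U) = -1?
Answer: -1995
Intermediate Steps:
Q = -30 (Q = -(-30)*(-1) = -30*(-1)*(-1) = 30*(-1) = -30)
j + Q = -1965 - 30 = -1995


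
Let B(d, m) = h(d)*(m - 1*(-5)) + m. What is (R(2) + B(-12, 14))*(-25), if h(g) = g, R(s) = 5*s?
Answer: 5100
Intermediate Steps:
B(d, m) = m + d*(5 + m) (B(d, m) = d*(m - 1*(-5)) + m = d*(m + 5) + m = d*(5 + m) + m = m + d*(5 + m))
(R(2) + B(-12, 14))*(-25) = (5*2 + (14 + 5*(-12) - 12*14))*(-25) = (10 + (14 - 60 - 168))*(-25) = (10 - 214)*(-25) = -204*(-25) = 5100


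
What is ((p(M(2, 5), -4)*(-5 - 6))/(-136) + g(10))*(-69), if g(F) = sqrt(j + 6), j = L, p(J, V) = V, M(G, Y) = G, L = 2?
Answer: 759/34 - 138*sqrt(2) ≈ -172.84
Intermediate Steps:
j = 2
g(F) = 2*sqrt(2) (g(F) = sqrt(2 + 6) = sqrt(8) = 2*sqrt(2))
((p(M(2, 5), -4)*(-5 - 6))/(-136) + g(10))*(-69) = (-4*(-5 - 6)/(-136) + 2*sqrt(2))*(-69) = (-4*(-11)*(-1/136) + 2*sqrt(2))*(-69) = (44*(-1/136) + 2*sqrt(2))*(-69) = (-11/34 + 2*sqrt(2))*(-69) = 759/34 - 138*sqrt(2)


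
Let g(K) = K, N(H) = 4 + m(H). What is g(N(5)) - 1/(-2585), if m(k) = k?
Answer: 23266/2585 ≈ 9.0004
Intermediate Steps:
N(H) = 4 + H
g(N(5)) - 1/(-2585) = (4 + 5) - 1/(-2585) = 9 - 1*(-1/2585) = 9 + 1/2585 = 23266/2585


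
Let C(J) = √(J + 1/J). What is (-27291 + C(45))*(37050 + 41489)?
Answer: -2143407849 + 78539*√10130/15 ≈ -2.1429e+9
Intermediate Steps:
(-27291 + C(45))*(37050 + 41489) = (-27291 + √(45 + 1/45))*(37050 + 41489) = (-27291 + √(45 + 1/45))*78539 = (-27291 + √(2026/45))*78539 = (-27291 + √10130/15)*78539 = -2143407849 + 78539*√10130/15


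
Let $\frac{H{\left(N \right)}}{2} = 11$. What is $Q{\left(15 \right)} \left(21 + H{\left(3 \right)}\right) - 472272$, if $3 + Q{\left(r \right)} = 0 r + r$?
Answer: $-471756$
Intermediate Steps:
$Q{\left(r \right)} = -3 + r$ ($Q{\left(r \right)} = -3 + \left(0 r + r\right) = -3 + \left(0 + r\right) = -3 + r$)
$H{\left(N \right)} = 22$ ($H{\left(N \right)} = 2 \cdot 11 = 22$)
$Q{\left(15 \right)} \left(21 + H{\left(3 \right)}\right) - 472272 = \left(-3 + 15\right) \left(21 + 22\right) - 472272 = 12 \cdot 43 - 472272 = 516 - 472272 = -471756$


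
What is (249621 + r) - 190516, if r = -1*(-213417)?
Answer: 272522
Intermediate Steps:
r = 213417
(249621 + r) - 190516 = (249621 + 213417) - 190516 = 463038 - 190516 = 272522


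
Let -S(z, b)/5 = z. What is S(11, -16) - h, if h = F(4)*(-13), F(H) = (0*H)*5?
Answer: -55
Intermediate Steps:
F(H) = 0 (F(H) = 0*5 = 0)
S(z, b) = -5*z
h = 0 (h = 0*(-13) = 0)
S(11, -16) - h = -5*11 - 1*0 = -55 + 0 = -55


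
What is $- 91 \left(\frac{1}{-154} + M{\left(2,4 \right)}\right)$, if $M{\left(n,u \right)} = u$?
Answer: $- \frac{7995}{22} \approx -363.41$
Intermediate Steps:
$- 91 \left(\frac{1}{-154} + M{\left(2,4 \right)}\right) = - 91 \left(\frac{1}{-154} + 4\right) = - 91 \left(- \frac{1}{154} + 4\right) = \left(-91\right) \frac{615}{154} = - \frac{7995}{22}$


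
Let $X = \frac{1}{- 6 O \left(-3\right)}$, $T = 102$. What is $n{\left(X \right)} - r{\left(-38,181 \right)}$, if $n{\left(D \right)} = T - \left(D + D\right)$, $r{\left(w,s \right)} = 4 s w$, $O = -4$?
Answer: $\frac{994105}{36} \approx 27614.0$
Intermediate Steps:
$r{\left(w,s \right)} = 4 s w$
$X = - \frac{1}{72}$ ($X = \frac{1}{\left(-6\right) \left(-4\right) \left(-3\right)} = \frac{1}{24 \left(-3\right)} = \frac{1}{-72} = - \frac{1}{72} \approx -0.013889$)
$n{\left(D \right)} = 102 - 2 D$ ($n{\left(D \right)} = 102 - \left(D + D\right) = 102 - 2 D$)
$n{\left(X \right)} - r{\left(-38,181 \right)} = \left(102 - - \frac{1}{36}\right) - 4 \cdot 181 \left(-38\right) = \left(102 + \frac{1}{36}\right) - -27512 = \frac{3673}{36} + 27512 = \frac{994105}{36}$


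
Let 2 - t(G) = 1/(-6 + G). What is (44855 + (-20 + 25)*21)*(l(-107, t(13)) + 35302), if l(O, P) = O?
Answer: 1582367200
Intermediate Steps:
t(G) = 2 - 1/(-6 + G)
(44855 + (-20 + 25)*21)*(l(-107, t(13)) + 35302) = (44855 + (-20 + 25)*21)*(-107 + 35302) = (44855 + 5*21)*35195 = (44855 + 105)*35195 = 44960*35195 = 1582367200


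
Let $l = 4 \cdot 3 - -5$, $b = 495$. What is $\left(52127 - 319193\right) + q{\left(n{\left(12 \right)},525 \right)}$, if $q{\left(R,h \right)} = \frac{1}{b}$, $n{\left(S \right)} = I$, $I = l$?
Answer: $- \frac{132197669}{495} \approx -2.6707 \cdot 10^{5}$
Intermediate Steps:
$l = 17$ ($l = 12 + 5 = 17$)
$I = 17$
$n{\left(S \right)} = 17$
$q{\left(R,h \right)} = \frac{1}{495}$
$\left(52127 - 319193\right) + q{\left(n{\left(12 \right)},525 \right)} = \left(52127 - 319193\right) + \frac{1}{495} = -267066 + \frac{1}{495} = - \frac{132197669}{495}$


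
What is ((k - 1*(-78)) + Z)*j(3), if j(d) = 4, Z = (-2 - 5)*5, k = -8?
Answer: 140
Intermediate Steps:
Z = -35 (Z = -7*5 = -35)
((k - 1*(-78)) + Z)*j(3) = ((-8 - 1*(-78)) - 35)*4 = ((-8 + 78) - 35)*4 = (70 - 35)*4 = 35*4 = 140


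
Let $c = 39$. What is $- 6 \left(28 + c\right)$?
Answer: $-402$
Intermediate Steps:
$- 6 \left(28 + c\right) = - 6 \left(28 + 39\right) = \left(-6\right) 67 = -402$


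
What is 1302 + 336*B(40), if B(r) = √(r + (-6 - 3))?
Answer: 1302 + 336*√31 ≈ 3172.8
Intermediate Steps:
B(r) = √(-9 + r) (B(r) = √(r - 9) = √(-9 + r))
1302 + 336*B(40) = 1302 + 336*√(-9 + 40) = 1302 + 336*√31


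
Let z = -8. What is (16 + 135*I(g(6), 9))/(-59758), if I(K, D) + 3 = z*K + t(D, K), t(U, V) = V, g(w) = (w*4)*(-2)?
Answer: -44971/59758 ≈ -0.75255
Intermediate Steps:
g(w) = -8*w (g(w) = (4*w)*(-2) = -8*w)
I(K, D) = -3 - 7*K (I(K, D) = -3 + (-8*K + K) = -3 - 7*K)
(16 + 135*I(g(6), 9))/(-59758) = (16 + 135*(-3 - (-56)*6))/(-59758) = (16 + 135*(-3 - 7*(-48)))*(-1/59758) = (16 + 135*(-3 + 336))*(-1/59758) = (16 + 135*333)*(-1/59758) = (16 + 44955)*(-1/59758) = 44971*(-1/59758) = -44971/59758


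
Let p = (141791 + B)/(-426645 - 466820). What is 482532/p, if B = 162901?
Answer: -35927121115/25391 ≈ -1.4150e+6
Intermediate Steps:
p = -304692/893465 (p = (141791 + 162901)/(-426645 - 466820) = 304692/(-893465) = 304692*(-1/893465) = -304692/893465 ≈ -0.34102)
482532/p = 482532/(-304692/893465) = 482532*(-893465/304692) = -35927121115/25391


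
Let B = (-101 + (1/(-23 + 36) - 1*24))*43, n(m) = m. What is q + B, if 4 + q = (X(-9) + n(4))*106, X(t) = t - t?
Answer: -64372/13 ≈ -4951.7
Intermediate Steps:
X(t) = 0
B = -69832/13 (B = (-101 + (1/13 - 24))*43 = (-101 - 311/13)*43 = -1624/13*43 = -69832/13 ≈ -5371.7)
q = 420 (q = -4 + (0 + 4)*106 = -4 + 4*106 = -4 + 424 = 420)
q + B = 420 - 69832/13 = -64372/13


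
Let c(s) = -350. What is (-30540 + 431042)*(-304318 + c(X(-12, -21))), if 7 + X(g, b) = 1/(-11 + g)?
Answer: -122020143336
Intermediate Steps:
X(g, b) = -7 + 1/(-11 + g)
(-30540 + 431042)*(-304318 + c(X(-12, -21))) = (-30540 + 431042)*(-304318 - 350) = 400502*(-304668) = -122020143336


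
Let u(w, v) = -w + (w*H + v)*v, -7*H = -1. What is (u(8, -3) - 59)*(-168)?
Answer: 10320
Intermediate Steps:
H = ⅐ (H = -⅐*(-1) = ⅐ ≈ 0.14286)
u(w, v) = -w + v*(v + w/7) (u(w, v) = -w + (w*(⅐) + v)*v = -w + (w/7 + v)*v = -w + (v + w/7)*v = -w + v*(v + w/7))
(u(8, -3) - 59)*(-168) = (((-3)² - 1*8 + (⅐)*(-3)*8) - 59)*(-168) = ((9 - 8 - 24/7) - 59)*(-168) = (-17/7 - 59)*(-168) = -430/7*(-168) = 10320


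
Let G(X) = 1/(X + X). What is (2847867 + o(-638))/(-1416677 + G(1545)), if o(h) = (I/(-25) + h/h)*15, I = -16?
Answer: -8799985044/4377531929 ≈ -2.0103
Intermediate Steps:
G(X) = 1/(2*X)
o(h) = 123/5 (o(h) = (-16/(-25) + h/h)*15 = (-16*(-1/25) + 1)*15 = (16/25 + 1)*15 = (41/25)*15 = 123/5)
(2847867 + o(-638))/(-1416677 + G(1545)) = (2847867 + 123/5)/(-1416677 + (½)/1545) = 14239458/(5*(-1416677 + (½)*(1/1545))) = 14239458/(5*(-1416677 + 1/3090)) = 14239458/(5*(-4377531929/3090)) = (14239458/5)*(-3090/4377531929) = -8799985044/4377531929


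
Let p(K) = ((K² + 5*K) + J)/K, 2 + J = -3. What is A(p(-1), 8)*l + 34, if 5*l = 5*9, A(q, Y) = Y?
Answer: 106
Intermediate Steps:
J = -5 (J = -2 - 3 = -5)
p(K) = (-5 + K² + 5*K)/K (p(K) = ((K² + 5*K) - 5)/K = (-5 + K² + 5*K)/K)
l = 9 (l = (5*9)/5 = (⅕)*45 = 9)
A(p(-1), 8)*l + 34 = 8*9 + 34 = 72 + 34 = 106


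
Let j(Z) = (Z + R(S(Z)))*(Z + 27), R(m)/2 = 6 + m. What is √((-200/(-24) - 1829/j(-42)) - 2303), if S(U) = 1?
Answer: I*√11265205/70 ≈ 47.948*I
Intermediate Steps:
R(m) = 12 + 2*m (R(m) = 2*(6 + m) = 12 + 2*m)
j(Z) = (14 + Z)*(27 + Z) (j(Z) = (Z + (12 + 2*1))*(Z + 27) = (Z + (12 + 2))*(27 + Z) = (Z + 14)*(27 + Z) = (14 + Z)*(27 + Z))
√((-200/(-24) - 1829/j(-42)) - 2303) = √((-200/(-24) - 1829/(378 + (-42)² + 41*(-42))) - 2303) = √((-200*(-1/24) - 1829/(378 + 1764 - 1722)) - 2303) = √((25/3 - 1829/420) - 2303) = √(557/140 - 2303) = √(-321863/140) = I*√11265205/70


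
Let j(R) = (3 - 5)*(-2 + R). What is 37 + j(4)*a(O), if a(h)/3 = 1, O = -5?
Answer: 25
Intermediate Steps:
a(h) = 3 (a(h) = 3*1 = 3)
j(R) = 4 - 2*R (j(R) = -2*(-2 + R) = 4 - 2*R)
37 + j(4)*a(O) = 37 + (4 - 2*4)*3 = 37 + (4 - 8)*3 = 37 - 4*3 = 37 - 12 = 25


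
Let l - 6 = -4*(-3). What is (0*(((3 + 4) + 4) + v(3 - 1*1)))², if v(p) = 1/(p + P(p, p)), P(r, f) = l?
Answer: 0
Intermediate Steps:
l = 18 (l = 6 - 4*(-3) = 6 + 12 = 18)
P(r, f) = 18
v(p) = 1/(18 + p) (v(p) = 1/(p + 18) = 1/(18 + p))
(0*(((3 + 4) + 4) + v(3 - 1*1)))² = (0*(((3 + 4) + 4) + 1/(18 + (3 - 1*1))))² = (0*((7 + 4) + 1/(18 + (3 - 1))))² = (0*(11 + 1/(18 + 2)))² = (0*(11 + 1/20))² = (0*(221/20))² = 0² = 0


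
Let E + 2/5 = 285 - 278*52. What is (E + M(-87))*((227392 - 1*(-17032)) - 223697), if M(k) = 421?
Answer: -1425022704/5 ≈ -2.8500e+8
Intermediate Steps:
E = -70857/5 (E = -⅖ + (285 - 278*52) = -⅖ + (285 - 14456) = -⅖ - 14171 = -70857/5 ≈ -14171.)
(E + M(-87))*((227392 - 1*(-17032)) - 223697) = (-70857/5 + 421)*((227392 - 1*(-17032)) - 223697) = -68752*((227392 + 17032) - 223697)/5 = -68752*(244424 - 223697)/5 = -68752/5*20727 = -1425022704/5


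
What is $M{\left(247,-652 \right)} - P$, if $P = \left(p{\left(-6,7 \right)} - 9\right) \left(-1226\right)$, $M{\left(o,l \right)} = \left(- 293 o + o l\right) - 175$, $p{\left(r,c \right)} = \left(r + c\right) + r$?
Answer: $-250754$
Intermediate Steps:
$p{\left(r,c \right)} = c + 2 r$ ($p{\left(r,c \right)} = \left(c + r\right) + r = c + 2 r$)
$M{\left(o,l \right)} = -175 - 293 o + l o$ ($M{\left(o,l \right)} = \left(- 293 o + l o\right) - 175 = -175 - 293 o + l o$)
$P = 17164$ ($P = \left(\left(7 + 2 \left(-6\right)\right) - 9\right) \left(-1226\right) = \left(\left(7 - 12\right) - 9\right) \left(-1226\right) = \left(-5 - 9\right) \left(-1226\right) = \left(-14\right) \left(-1226\right) = 17164$)
$M{\left(247,-652 \right)} - P = \left(-175 - 72371 - 161044\right) - 17164 = -233590 - 17164 = -250754$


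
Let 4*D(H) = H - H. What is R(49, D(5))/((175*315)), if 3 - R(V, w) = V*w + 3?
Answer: 0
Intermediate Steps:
D(H) = 0 (D(H) = (H - H)/4 = (1/4)*0 = 0)
R(V, w) = -V*w (R(V, w) = 3 - (V*w + 3) = 3 - (3 + V*w) = 3 + (-3 - V*w) = -V*w)
R(49, D(5))/((175*315)) = (-1*49*0)/((175*315)) = 0/55125 = 0*(1/55125) = 0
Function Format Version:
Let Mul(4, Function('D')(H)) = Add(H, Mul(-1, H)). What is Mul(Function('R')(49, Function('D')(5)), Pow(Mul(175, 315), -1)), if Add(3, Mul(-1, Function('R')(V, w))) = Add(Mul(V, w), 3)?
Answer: 0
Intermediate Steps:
Function('D')(H) = 0 (Function('D')(H) = Mul(Rational(1, 4), Add(H, Mul(-1, H))) = Mul(Rational(1, 4), 0) = 0)
Function('R')(V, w) = Mul(-1, V, w) (Function('R')(V, w) = Add(3, Mul(-1, Add(Mul(V, w), 3))) = Add(3, Mul(-1, Add(3, Mul(V, w)))) = Add(3, Add(-3, Mul(-1, V, w))) = Mul(-1, V, w))
Mul(Function('R')(49, Function('D')(5)), Pow(Mul(175, 315), -1)) = Mul(Mul(-1, 49, 0), Pow(Mul(175, 315), -1)) = Mul(0, Pow(55125, -1)) = Mul(0, Rational(1, 55125)) = 0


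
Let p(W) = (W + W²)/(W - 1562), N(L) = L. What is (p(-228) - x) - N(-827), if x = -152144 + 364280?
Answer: -189147433/895 ≈ -2.1134e+5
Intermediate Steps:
x = 212136
p(W) = (W + W²)/(-1562 + W)
(p(-228) - x) - N(-827) = (-228*(1 - 228)/(-1562 - 228) - 1*212136) - 1*(-827) = (-228*(-227)/(-1790) - 212136) + 827 = (-228*(-1/1790)*(-227) - 212136) + 827 = (-25878/895 - 212136) + 827 = -189887598/895 + 827 = -189147433/895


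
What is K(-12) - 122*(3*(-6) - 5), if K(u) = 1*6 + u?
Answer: 2800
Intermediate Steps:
K(u) = 6 + u
K(-12) - 122*(3*(-6) - 5) = (6 - 12) - 122*(3*(-6) - 5) = -6 - 122*(-18 - 5) = -6 - 122*(-23) = -6 + 2806 = 2800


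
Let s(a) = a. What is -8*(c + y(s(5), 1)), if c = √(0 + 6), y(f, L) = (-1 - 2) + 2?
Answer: 8 - 8*√6 ≈ -11.596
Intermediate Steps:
y(f, L) = -1 (y(f, L) = -3 + 2 = -1)
c = √6 ≈ 2.4495
-8*(c + y(s(5), 1)) = -8*(√6 - 1) = -8*(-1 + √6) = 8 - 8*√6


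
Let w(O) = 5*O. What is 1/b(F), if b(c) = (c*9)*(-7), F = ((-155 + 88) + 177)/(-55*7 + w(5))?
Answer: 4/77 ≈ 0.051948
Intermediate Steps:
F = -11/36 (F = ((-155 + 88) + 177)/(-55*7 + 5*5) = (-67 + 177)/(-385 + 25) = 110/(-360) = 110*(-1/360) = -11/36 ≈ -0.30556)
b(c) = -63*c (b(c) = (9*c)*(-7) = -63*c)
1/b(F) = 1/(-63*(-11/36)) = 1/(77/4) = 4/77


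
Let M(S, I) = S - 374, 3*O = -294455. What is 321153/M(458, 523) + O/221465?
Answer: 2031882983/531516 ≈ 3822.8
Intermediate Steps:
O = -294455/3 (O = (⅓)*(-294455) = -294455/3 ≈ -98152.)
M(S, I) = -374 + S
321153/M(458, 523) + O/221465 = 321153/(-374 + 458) - 294455/3/221465 = 321153/84 - 294455/3*1/221465 = 321153*(1/84) - 58891/132879 = 15293/4 - 58891/132879 = 2031882983/531516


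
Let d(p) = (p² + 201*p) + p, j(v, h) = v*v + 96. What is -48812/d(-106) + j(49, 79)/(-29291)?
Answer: 351085705/74516304 ≈ 4.7115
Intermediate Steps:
j(v, h) = 96 + v² (j(v, h) = v² + 96 = 96 + v²)
d(p) = p² + 202*p
-48812/d(-106) + j(49, 79)/(-29291) = -48812*(-1/(106*(202 - 106))) + (96 + 49²)/(-29291) = -48812/((-106*96)) + (96 + 2401)*(-1/29291) = -48812/(-10176) + 2497*(-1/29291) = -48812*(-1/10176) - 2497/29291 = 12203/2544 - 2497/29291 = 351085705/74516304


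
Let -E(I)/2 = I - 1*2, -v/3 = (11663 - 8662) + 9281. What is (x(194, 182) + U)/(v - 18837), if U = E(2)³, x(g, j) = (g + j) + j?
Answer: -62/6187 ≈ -0.010021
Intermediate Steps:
v = -36846 (v = -3*((11663 - 8662) + 9281) = -3*(3001 + 9281) = -3*12282 = -36846)
x(g, j) = g + 2*j
E(I) = 4 - 2*I (E(I) = -2*(I - 1*2) = -2*(I - 2) = -2*(-2 + I) = 4 - 2*I)
U = 0 (U = (4 - 2*2)³ = (4 - 4)³ = 0³ = 0)
(x(194, 182) + U)/(v - 18837) = ((194 + 2*182) + 0)/(-36846 - 18837) = ((194 + 364) + 0)/(-55683) = (558 + 0)*(-1/55683) = 558*(-1/55683) = -62/6187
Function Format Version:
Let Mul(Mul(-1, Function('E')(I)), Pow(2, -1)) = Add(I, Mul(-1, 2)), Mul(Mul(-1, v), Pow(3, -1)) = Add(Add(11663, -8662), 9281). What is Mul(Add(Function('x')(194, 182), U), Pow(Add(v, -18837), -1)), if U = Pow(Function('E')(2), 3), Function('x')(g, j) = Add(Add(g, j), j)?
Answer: Rational(-62, 6187) ≈ -0.010021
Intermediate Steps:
v = -36846 (v = Mul(-3, Add(Add(11663, -8662), 9281)) = Mul(-3, Add(3001, 9281)) = Mul(-3, 12282) = -36846)
Function('x')(g, j) = Add(g, Mul(2, j))
Function('E')(I) = Add(4, Mul(-2, I)) (Function('E')(I) = Mul(-2, Add(I, Mul(-1, 2))) = Mul(-2, Add(I, -2)) = Mul(-2, Add(-2, I)) = Add(4, Mul(-2, I)))
U = 0 (U = Pow(Add(4, Mul(-2, 2)), 3) = Pow(Add(4, -4), 3) = Pow(0, 3) = 0)
Mul(Add(Function('x')(194, 182), U), Pow(Add(v, -18837), -1)) = Mul(Add(Add(194, Mul(2, 182)), 0), Pow(Add(-36846, -18837), -1)) = Mul(Add(Add(194, 364), 0), Pow(-55683, -1)) = Mul(Add(558, 0), Rational(-1, 55683)) = Mul(558, Rational(-1, 55683)) = Rational(-62, 6187)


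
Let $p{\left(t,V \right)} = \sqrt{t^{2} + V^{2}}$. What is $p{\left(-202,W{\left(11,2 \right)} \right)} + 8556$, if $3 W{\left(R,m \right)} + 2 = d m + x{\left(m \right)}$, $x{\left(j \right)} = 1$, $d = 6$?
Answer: $8556 + \frac{\sqrt{367357}}{3} \approx 8758.0$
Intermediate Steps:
$W{\left(R,m \right)} = - \frac{1}{3} + 2 m$ ($W{\left(R,m \right)} = - \frac{2}{3} + \frac{6 m + 1}{3} = - \frac{2}{3} + \frac{1 + 6 m}{3} = - \frac{2}{3} + \left(\frac{1}{3} + 2 m\right) = - \frac{1}{3} + 2 m$)
$p{\left(t,V \right)} = \sqrt{V^{2} + t^{2}}$
$p{\left(-202,W{\left(11,2 \right)} \right)} + 8556 = \sqrt{\left(- \frac{1}{3} + 2 \cdot 2\right)^{2} + \left(-202\right)^{2}} + 8556 = \sqrt{\left(- \frac{1}{3} + 4\right)^{2} + 40804} + 8556 = \sqrt{\left(\frac{11}{3}\right)^{2} + 40804} + 8556 = \sqrt{\frac{121}{9} + 40804} + 8556 = \sqrt{\frac{367357}{9}} + 8556 = \frac{\sqrt{367357}}{3} + 8556 = 8556 + \frac{\sqrt{367357}}{3}$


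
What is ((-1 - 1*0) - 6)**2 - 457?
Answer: -408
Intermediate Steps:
((-1 - 1*0) - 6)**2 - 457 = ((-1 + 0) - 6)**2 - 457 = (-1 - 6)**2 - 457 = (-7)**2 - 457 = 49 - 457 = -408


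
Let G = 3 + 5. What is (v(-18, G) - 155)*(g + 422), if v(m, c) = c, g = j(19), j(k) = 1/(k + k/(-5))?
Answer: -4715319/76 ≈ -62044.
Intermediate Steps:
j(k) = 5/(4*k) (j(k) = 1/(k + k*(-⅕)) = 1/(k - k/5) = 1/(4*k/5) = 5/(4*k))
G = 8
g = 5/76 (g = (5/4)/19 = (5/4)*(1/19) = 5/76 ≈ 0.065789)
(v(-18, G) - 155)*(g + 422) = (8 - 155)*(5/76 + 422) = -147*32077/76 = -4715319/76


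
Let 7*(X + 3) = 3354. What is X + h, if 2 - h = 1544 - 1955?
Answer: 6224/7 ≈ 889.14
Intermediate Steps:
X = 3333/7 (X = -3 + (⅐)*3354 = -3 + 3354/7 = 3333/7 ≈ 476.14)
h = 413 (h = 2 - (1544 - 1955) = 2 - 1*(-411) = 2 + 411 = 413)
X + h = 3333/7 + 413 = 6224/7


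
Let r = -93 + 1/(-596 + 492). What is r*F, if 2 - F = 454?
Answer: 1093049/26 ≈ 42040.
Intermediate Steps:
F = -452 (F = 2 - 1*454 = 2 - 454 = -452)
r = -9673/104 (r = -93 + 1/(-104) = -93 - 1/104 = -9673/104 ≈ -93.010)
r*F = -9673/104*(-452) = 1093049/26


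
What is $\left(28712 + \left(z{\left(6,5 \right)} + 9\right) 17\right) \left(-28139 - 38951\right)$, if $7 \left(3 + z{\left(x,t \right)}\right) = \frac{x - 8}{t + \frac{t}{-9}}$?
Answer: $- \frac{27062811163}{14} \approx -1.9331 \cdot 10^{9}$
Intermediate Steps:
$z{\left(x,t \right)} = -3 + \frac{9 \left(-8 + x\right)}{56 t}$ ($z{\left(x,t \right)} = -3 + \frac{\left(x - 8\right) \frac{1}{t + \frac{t}{-9}}}{7} = -3 + \frac{\left(-8 + x\right) \frac{1}{t + t \left(- \frac{1}{9}\right)}}{7} = -3 + \frac{\left(-8 + x\right) \frac{1}{t - \frac{t}{9}}}{7} = -3 + \frac{\left(-8 + x\right) \frac{1}{\frac{8}{9} t}}{7} = -3 + \frac{\left(-8 + x\right) \frac{9}{8 t}}{7} = -3 + \frac{\frac{9}{8} \frac{1}{t} \left(-8 + x\right)}{7} = -3 + \frac{9 \left(-8 + x\right)}{56 t}$)
$\left(28712 + \left(z{\left(6,5 \right)} + 9\right) 17\right) \left(-28139 - 38951\right) = \left(28712 + \left(\frac{3 \left(-24 - 280 + 3 \cdot 6\right)}{56 \cdot 5} + 9\right) 17\right) \left(-28139 - 38951\right) = \left(28712 + \left(\frac{3}{56} \cdot \frac{1}{5} \left(-24 - 280 + 18\right) + 9\right) 17\right) \left(-67090\right) = \left(28712 + \left(\frac{3}{56} \cdot \frac{1}{5} \left(-286\right) + 9\right) 17\right) \left(-67090\right) = \left(28712 + \left(- \frac{429}{140} + 9\right) 17\right) \left(-67090\right) = \left(28712 + \frac{831}{140} \cdot 17\right) \left(-67090\right) = \left(28712 + \frac{14127}{140}\right) \left(-67090\right) = \frac{4033807}{140} \left(-67090\right) = - \frac{27062811163}{14}$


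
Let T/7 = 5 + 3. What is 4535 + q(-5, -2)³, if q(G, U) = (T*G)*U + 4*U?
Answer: 168201143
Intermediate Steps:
T = 56 (T = 7*(5 + 3) = 7*8 = 56)
q(G, U) = 4*U + 56*G*U (q(G, U) = (56*G)*U + 4*U = 56*G*U + 4*U = 4*U + 56*G*U)
4535 + q(-5, -2)³ = 4535 + (4*(-2)*(1 + 14*(-5)))³ = 4535 + (4*(-2)*(1 - 70))³ = 4535 + (4*(-2)*(-69))³ = 4535 + 552³ = 4535 + 168196608 = 168201143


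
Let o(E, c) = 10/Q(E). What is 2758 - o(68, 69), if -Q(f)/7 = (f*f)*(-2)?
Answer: 89270939/32368 ≈ 2758.0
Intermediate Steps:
Q(f) = 14*f² (Q(f) = -7*f*f*(-2) = -7*f²*(-2) = -(-14)*f² = 14*f²)
o(E, c) = 5/(7*E²) (o(E, c) = 10/((14*E²)) = 10*(1/(14*E²)) = 5/(7*E²))
2758 - o(68, 69) = 2758 - 5/(7*68²) = 2758 - 5/(7*4624) = 2758 - 1*5/32368 = 2758 - 5/32368 = 89270939/32368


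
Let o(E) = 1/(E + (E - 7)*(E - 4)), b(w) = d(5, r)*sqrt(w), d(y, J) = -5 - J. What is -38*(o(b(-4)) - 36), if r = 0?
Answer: 1298403/949 + 475*I/1898 ≈ 1368.2 + 0.25026*I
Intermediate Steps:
b(w) = -5*sqrt(w) (b(w) = (-5 - 1*0)*sqrt(w) = (-5 + 0)*sqrt(w) = -5*sqrt(w))
o(E) = 1/(E + (-7 + E)*(-4 + E))
-38*(o(b(-4)) - 36) = -38*(1/(28 + (-10*I)**2 - (-50)*sqrt(-4)) - 36) = -38*(1/(28 + (-10*I)**2 - (-50)*2*I) - 36) = -38*(1/(28 + (-10*I)**2 - (-100)*I) - 36) = -38*(1/(28 - 100 + 100*I) - 36) = -38*(1/(-72 + 100*I) - 36) = -38*((-72 - 100*I)/15184 - 36) = -38*(-36 + (-72 - 100*I)/15184) = 1368 - 19*(-72 - 100*I)/7592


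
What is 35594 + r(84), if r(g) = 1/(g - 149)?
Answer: 2313609/65 ≈ 35594.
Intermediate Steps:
r(g) = 1/(-149 + g)
35594 + r(84) = 35594 + 1/(-149 + 84) = 35594 + 1/(-65) = 35594 - 1/65 = 2313609/65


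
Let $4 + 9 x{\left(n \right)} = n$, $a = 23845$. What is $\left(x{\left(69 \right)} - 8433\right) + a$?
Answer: $\frac{138773}{9} \approx 15419.0$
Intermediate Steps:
$x{\left(n \right)} = - \frac{4}{9} + \frac{n}{9}$
$\left(x{\left(69 \right)} - 8433\right) + a = \left(\left(- \frac{4}{9} + \frac{1}{9} \cdot 69\right) - 8433\right) + 23845 = \left(\left(- \frac{4}{9} + \frac{23}{3}\right) - 8433\right) + 23845 = \left(\frac{65}{9} - 8433\right) + 23845 = - \frac{75832}{9} + 23845 = \frac{138773}{9}$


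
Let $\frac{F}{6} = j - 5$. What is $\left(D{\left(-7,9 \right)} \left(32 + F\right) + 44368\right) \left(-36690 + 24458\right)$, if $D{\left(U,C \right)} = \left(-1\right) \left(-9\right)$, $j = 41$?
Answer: $-570011200$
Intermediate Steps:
$D{\left(U,C \right)} = 9$
$F = 216$ ($F = 6 \left(41 - 5\right) = 6 \cdot 36 = 216$)
$\left(D{\left(-7,9 \right)} \left(32 + F\right) + 44368\right) \left(-36690 + 24458\right) = \left(9 \left(32 + 216\right) + 44368\right) \left(-36690 + 24458\right) = \left(9 \cdot 248 + 44368\right) \left(-12232\right) = \left(2232 + 44368\right) \left(-12232\right) = 46600 \left(-12232\right) = -570011200$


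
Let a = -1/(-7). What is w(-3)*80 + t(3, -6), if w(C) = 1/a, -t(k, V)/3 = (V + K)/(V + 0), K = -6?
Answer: 554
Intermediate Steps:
a = 1/7 (a = -1*(-1/7) = 1/7 ≈ 0.14286)
t(k, V) = -3*(-6 + V)/V (t(k, V) = -3*(V - 6)/(V + 0) = -3*(-6 + V)/V)
w(C) = 7 (w(C) = 1/(1/7) = 7)
w(-3)*80 + t(3, -6) = 7*80 + (-3 + 18/(-6)) = 560 + (-3 + 18*(-1/6)) = 560 + (-3 - 3) = 560 - 6 = 554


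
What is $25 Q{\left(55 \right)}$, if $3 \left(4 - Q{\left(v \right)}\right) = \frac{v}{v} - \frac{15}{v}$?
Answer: $\frac{3100}{33} \approx 93.939$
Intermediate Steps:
$Q{\left(v \right)} = \frac{11}{3} + \frac{5}{v}$ ($Q{\left(v \right)} = 4 - \frac{\frac{v}{v} - \frac{15}{v}}{3} = 4 - \frac{1 - \frac{15}{v}}{3} = 4 - \left(\frac{1}{3} - \frac{5}{v}\right) = \frac{11}{3} + \frac{5}{v}$)
$25 Q{\left(55 \right)} = 25 \left(\frac{11}{3} + \frac{5}{55}\right) = 25 \left(\frac{11}{3} + 5 \cdot \frac{1}{55}\right) = 25 \left(\frac{11}{3} + \frac{1}{11}\right) = 25 \cdot \frac{124}{33} = \frac{3100}{33}$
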